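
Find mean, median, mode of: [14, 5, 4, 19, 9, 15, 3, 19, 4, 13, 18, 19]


Sorted: [3, 4, 4, 5, 9, 13, 14, 15, 18, 19, 19, 19]
Mean = 142/12 = 71/6
Median = 27/2
Freq: {14: 1, 5: 1, 4: 2, 19: 3, 9: 1, 15: 1, 3: 1, 13: 1, 18: 1}
Mode: [19]

Mean=71/6, Median=27/2, Mode=19


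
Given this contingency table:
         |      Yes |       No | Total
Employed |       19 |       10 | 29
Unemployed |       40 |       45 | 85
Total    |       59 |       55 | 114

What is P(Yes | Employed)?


P(Yes | Employed) = 19/(19+10) = 19/29

P(Yes|Employed) = 19/29 ≈ 65.52%


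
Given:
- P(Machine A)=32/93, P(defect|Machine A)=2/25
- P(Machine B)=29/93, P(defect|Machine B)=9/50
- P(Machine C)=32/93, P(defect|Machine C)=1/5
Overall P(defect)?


P(B) = Σ P(B|Aᵢ)×P(Aᵢ)
  2/25×32/93 = 64/2325
  9/50×29/93 = 87/1550
  1/5×32/93 = 32/465
Sum = 709/4650

P(defect) = 709/4650 ≈ 15.25%


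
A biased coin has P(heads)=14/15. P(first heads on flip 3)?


Geometric: P(X=3) = (1-p)^(k-1)×p = (1/15)^2×14/15 = 14/3375

P(X=3) = 14/3375 ≈ 0.41%


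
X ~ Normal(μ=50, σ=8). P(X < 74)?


z = (74-50)/8 = 3.0
P(Z < 3.0) = 0.9987

P(X < 74) ≈ 0.9987


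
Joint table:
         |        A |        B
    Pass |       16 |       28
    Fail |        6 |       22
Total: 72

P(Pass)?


P(Pass) = (16+28)/72 = 44/72 = 11/18

P(Pass) = 11/18 ≈ 61.11%


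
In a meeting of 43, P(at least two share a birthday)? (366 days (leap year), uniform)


P(all different) = Π(366-i)/366 for i=0..42
= 0.076637
P(match) = 1 - 0.076637 = 0.923363

P ≈ 0.9234 ≈ 92.34%


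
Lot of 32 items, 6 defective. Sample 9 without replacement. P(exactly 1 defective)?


Hypergeometric: C(6,1)×C(26,8)/C(32,9)
= 6×1562275/28048800 = 4807/14384

P(X=1) = 4807/14384 ≈ 33.42%


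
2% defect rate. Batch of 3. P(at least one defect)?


P(all good) = (49/50)^3 = 117649/125000
P(≥1 defect) = 7351/125000

P = 7351/125000 ≈ 5.88%


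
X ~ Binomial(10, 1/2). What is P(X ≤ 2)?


P(X ≤ 2) = Σ P(X=i) for i=0..2
P(X=0) = 1/1024
P(X=1) = 5/512
P(X=2) = 45/1024
Sum = 7/128

P(X ≤ 2) = 7/128 ≈ 5.47%


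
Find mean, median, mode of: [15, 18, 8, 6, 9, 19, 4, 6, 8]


Sorted: [4, 6, 6, 8, 8, 9, 15, 18, 19]
Mean = 93/9 = 31/3
Median = 8
Freq: {15: 1, 18: 1, 8: 2, 6: 2, 9: 1, 19: 1, 4: 1}
Mode: [6, 8]

Mean=31/3, Median=8, Mode=[6, 8]


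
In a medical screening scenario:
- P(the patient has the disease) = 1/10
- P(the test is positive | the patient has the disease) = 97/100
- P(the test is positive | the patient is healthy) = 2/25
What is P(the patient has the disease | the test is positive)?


Using Bayes' theorem:
P(A|B) = P(B|A)·P(A) / P(B)

P(the test is positive) = 97/100 × 1/10 + 2/25 × 9/10
= 97/1000 + 9/125 = 169/1000

P(the patient has the disease|the test is positive) = (97/1000) / (169/1000) = 97/169

P(the patient has the disease|the test is positive) = 97/169 ≈ 57.40%


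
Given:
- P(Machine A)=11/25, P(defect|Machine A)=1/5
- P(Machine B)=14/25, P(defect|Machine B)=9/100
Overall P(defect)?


P(B) = Σ P(B|Aᵢ)×P(Aᵢ)
  1/5×11/25 = 11/125
  9/100×14/25 = 63/1250
Sum = 173/1250

P(defect) = 173/1250 ≈ 13.84%


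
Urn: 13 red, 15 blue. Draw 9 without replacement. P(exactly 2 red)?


Hypergeometric: C(13,2)×C(15,7)/C(28,9)
= 78×6435/6906900 = 117/1610

P(X=2) = 117/1610 ≈ 7.27%


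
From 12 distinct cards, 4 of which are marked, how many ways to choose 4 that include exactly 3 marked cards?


Choose 3 of the 4 marked cards and 1 of the other 8 cards:
C(4,3)×C(8,1) = 4×8 = 32

32


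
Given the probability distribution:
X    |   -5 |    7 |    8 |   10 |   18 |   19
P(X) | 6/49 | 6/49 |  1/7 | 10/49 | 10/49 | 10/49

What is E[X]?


E[X] = Σ x·P(X=x)
= (-5)×(6/49) + (7)×(6/49) + (8)×(1/7) + (10)×(10/49) + (18)×(10/49) + (19)×(10/49)
= 538/49

E[X] = 538/49


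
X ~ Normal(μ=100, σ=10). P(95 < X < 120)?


z₁=(95-100)/10=-0.5, z₂=(120-100)/10=2.0
P = Φ(2.0) - Φ(-0.5) = 0.977250 - 0.308538 = 0.668712 ≈ 0.6687

P(95 < X < 120) ≈ 0.6687


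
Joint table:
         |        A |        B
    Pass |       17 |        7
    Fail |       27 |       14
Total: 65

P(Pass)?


P(Pass) = (17+7)/65 = 24/65

P(Pass) = 24/65 ≈ 36.92%


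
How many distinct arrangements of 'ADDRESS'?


Letters: 7, freq: {'A': 1, 'D': 2, 'R': 1, 'E': 1, 'S': 2}
7!/(1!×2!×1!×1!×2!) = 5040/4 = 1260

1260


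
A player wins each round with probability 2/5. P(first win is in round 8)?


Geometric: P(X=8) = (1-p)^(k-1)×p = (3/5)^7×2/5 = 4374/390625

P(X=8) = 4374/390625 ≈ 1.12%


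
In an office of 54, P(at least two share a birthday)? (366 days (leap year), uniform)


P(all different) = Π(366-i)/366 for i=0..53
= 0.016316
P(match) = 1 - 0.016316 = 0.983684

P ≈ 0.9837 ≈ 98.37%


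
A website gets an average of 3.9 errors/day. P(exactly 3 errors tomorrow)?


Poisson(λ=3.9): P(X=3) = e^(-λ)×λ^k/k!
= e^(-3.9) × 3.9^3 / 3!
≈ 0.02024191145 × 59.319 / 6 ≈ 0.200122

P(X=3) ≈ 0.200122 ≈ 20.01%


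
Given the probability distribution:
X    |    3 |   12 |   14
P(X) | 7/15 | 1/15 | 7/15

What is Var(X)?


E[X] = 131/15
E[X²] = 1579/15
Var(X) = E[X²] - (E[X])² = 1579/15 - 17161/225 = 6524/225

Var(X) = 6524/225 ≈ 28.9956


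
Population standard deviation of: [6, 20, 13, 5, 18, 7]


Mean = 69/6 = 23/2
  (6-23/2)²=121/4
  (20-23/2)²=289/4
  (13-23/2)²=9/4
  (5-23/2)²=169/4
  (18-23/2)²=169/4
  (7-23/2)²=81/4
Σ(x-μ)² = 419/2
σ² = (419/2)/6 = 419/12

σ = √(419/12) ≈ 5.9090


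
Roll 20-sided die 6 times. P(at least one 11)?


P(no 11)^6 = (19/20)^6 = 47045881/64000000
P(≥1) = 1 - 47045881/64000000 = 16954119/64000000

P = 16954119/64000000 ≈ 26.49%


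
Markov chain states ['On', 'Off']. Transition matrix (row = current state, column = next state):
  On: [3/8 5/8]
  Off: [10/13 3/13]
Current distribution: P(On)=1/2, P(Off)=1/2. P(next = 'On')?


P(next=On) = Σᵢ P(now=i)×P(i→On)
= 1/2×3/8 + 1/2×10/13
= 3/16 + 5/13 = 119/208

P = 119/208 ≈ 0.5721


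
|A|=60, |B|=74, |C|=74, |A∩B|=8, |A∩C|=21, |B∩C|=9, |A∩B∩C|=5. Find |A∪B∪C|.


|A∪B∪C| = 60+74+74-8-21-9+5 = 175

|A∪B∪C| = 175


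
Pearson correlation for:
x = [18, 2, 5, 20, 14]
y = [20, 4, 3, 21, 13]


n=5, Σx=59, Σy=61, Σxy=985, Σx²=949, Σy²=1035
r = (5×985 - 59×61)/√((5×949 - 59²)(5×1035 - 61²))
= 1326/√(1264×1454) = 1326/√1837856 ≈ 1326/1355.6755 ≈ 0.9781

r ≈ 0.9781


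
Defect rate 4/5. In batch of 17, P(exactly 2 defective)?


Binomial: P(X=2) = C(17,2)×p^2×(1-p)^15
= 136 × 16/25 × 1/30517578125 = 2176/762939453125

P(X=2) = 2176/762939453125 ≈ 0.00%


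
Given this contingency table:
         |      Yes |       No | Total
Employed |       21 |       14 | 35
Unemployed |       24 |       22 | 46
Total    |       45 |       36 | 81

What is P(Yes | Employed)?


P(Yes | Employed) = 21/(21+14) = 21/35 = 3/5

P(Yes|Employed) = 3/5 ≈ 60.00%


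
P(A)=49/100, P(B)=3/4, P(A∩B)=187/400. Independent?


P(A)×P(B) = 147/400
P(A∩B) = 187/400
Not equal → NOT independent

No, not independent


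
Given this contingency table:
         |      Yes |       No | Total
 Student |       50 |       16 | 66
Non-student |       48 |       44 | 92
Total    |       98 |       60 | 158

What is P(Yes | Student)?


P(Yes | Student) = 50/(50+16) = 50/66 = 25/33

P(Yes|Student) = 25/33 ≈ 75.76%


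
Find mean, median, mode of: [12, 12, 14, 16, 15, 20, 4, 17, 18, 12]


Sorted: [4, 12, 12, 12, 14, 15, 16, 17, 18, 20]
Mean = 140/10 = 14
Median = 29/2
Freq: {12: 3, 14: 1, 16: 1, 15: 1, 20: 1, 4: 1, 17: 1, 18: 1}
Mode: [12]

Mean=14, Median=29/2, Mode=12


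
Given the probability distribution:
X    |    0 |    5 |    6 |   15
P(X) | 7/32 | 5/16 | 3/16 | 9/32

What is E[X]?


E[X] = Σ x·P(X=x)
= (0)×(7/32) + (5)×(5/16) + (6)×(3/16) + (15)×(9/32)
= 221/32

E[X] = 221/32


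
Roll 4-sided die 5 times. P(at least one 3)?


P(no 3)^5 = (3/4)^5 = 243/1024
P(≥1) = 1 - 243/1024 = 781/1024

P = 781/1024 ≈ 76.27%


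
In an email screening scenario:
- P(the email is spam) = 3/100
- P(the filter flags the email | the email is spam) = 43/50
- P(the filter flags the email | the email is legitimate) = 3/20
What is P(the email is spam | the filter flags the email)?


Using Bayes' theorem:
P(A|B) = P(B|A)·P(A) / P(B)

P(the filter flags the email) = 43/50 × 3/100 + 3/20 × 97/100
= 129/5000 + 291/2000 = 1713/10000

P(the email is spam|the filter flags the email) = (129/5000) / (1713/10000) = 86/571

P(the email is spam|the filter flags the email) = 86/571 ≈ 15.06%


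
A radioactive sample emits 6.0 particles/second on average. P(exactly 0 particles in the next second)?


Poisson(λ=6.0): P(X=0) = e^(-λ)×λ^k/k!
= e^(-6.0) × 6.0^0 / 0!
≈ 0.002478752177 × 1 / 1 ≈ 0.002479

P(X=0) ≈ 0.002479 ≈ 0.25%


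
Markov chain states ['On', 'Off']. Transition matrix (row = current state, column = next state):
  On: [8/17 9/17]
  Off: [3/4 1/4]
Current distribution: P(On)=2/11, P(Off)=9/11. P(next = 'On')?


P(next=On) = Σᵢ P(now=i)×P(i→On)
= 2/11×8/17 + 9/11×3/4
= 16/187 + 27/44 = 523/748

P = 523/748 ≈ 0.6992


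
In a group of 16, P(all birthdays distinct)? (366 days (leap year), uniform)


P(all different) = Π(366-i)/366 for i=0..15
= (366/366)×(365/366)×...×(351/366)
= 0.717059

P ≈ 0.7171 ≈ 71.71%


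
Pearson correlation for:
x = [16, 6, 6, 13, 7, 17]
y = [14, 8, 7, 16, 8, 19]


n=6, Σx=65, Σy=72, Σxy=901, Σx²=835, Σy²=990
r = (6×901 - 65×72)/√((6×835 - 65²)(6×990 - 72²))
= 726/√(785×756) = 726/√593460 ≈ 726/770.3636 ≈ 0.9424

r ≈ 0.9424


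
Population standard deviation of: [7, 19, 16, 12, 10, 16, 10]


Mean = 90/7
  (7-90/7)²=1681/49
  (19-90/7)²=1849/49
  (16-90/7)²=484/49
  (12-90/7)²=36/49
  (10-90/7)²=400/49
  (16-90/7)²=484/49
  (10-90/7)²=400/49
Σ(x-μ)² = 762/7
σ² = (762/7)/7 = 762/49

σ = √(762/49) ≈ 3.9435


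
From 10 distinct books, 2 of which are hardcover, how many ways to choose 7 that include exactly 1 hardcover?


Choose 1 of the 2 hardcovers and 6 of the other 8 books:
C(2,1)×C(8,6) = 2×28 = 56

56


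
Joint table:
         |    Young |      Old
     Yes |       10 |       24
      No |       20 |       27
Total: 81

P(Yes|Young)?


P(Yes|Young) = 10/(10+20) = 10/30 = 1/3

P = 1/3 ≈ 33.33%


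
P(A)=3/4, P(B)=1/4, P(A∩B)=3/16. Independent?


P(A)×P(B) = 3/16
P(A∩B) = 3/16
Equal ✓ → Independent

Yes, independent


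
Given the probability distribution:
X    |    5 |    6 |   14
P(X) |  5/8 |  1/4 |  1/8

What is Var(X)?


E[X] = 51/8
E[X²] = 393/8
Var(X) = E[X²] - (E[X])² = 393/8 - 2601/64 = 543/64

Var(X) = 543/64 ≈ 8.4844


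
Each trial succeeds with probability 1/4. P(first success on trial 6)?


Geometric: P(X=6) = (1-p)^(k-1)×p = (3/4)^5×1/4 = 243/4096

P(X=6) = 243/4096 ≈ 5.93%


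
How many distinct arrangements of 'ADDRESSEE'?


Letters: 9, freq: {'A': 1, 'D': 2, 'R': 1, 'E': 3, 'S': 2}
9!/(1!×2!×1!×3!×2!) = 362880/24 = 15120

15120


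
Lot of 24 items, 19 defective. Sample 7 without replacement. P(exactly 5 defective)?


Hypergeometric: C(19,5)×C(5,2)/C(24,7)
= 11628×10/346104 = 85/253

P(X=5) = 85/253 ≈ 33.60%


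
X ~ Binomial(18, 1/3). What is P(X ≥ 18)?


P(X ≥ 18) = Σ P(X=i) for i=18..18
P(X=18) = 1/387420489
Sum = 1/387420489

P(X ≥ 18) = 1/387420489 ≈ 0.00%


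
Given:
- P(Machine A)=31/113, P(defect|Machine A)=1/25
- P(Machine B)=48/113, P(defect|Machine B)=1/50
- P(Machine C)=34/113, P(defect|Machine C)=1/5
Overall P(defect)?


P(B) = Σ P(B|Aᵢ)×P(Aᵢ)
  1/25×31/113 = 31/2825
  1/50×48/113 = 24/2825
  1/5×34/113 = 34/565
Sum = 9/113

P(defect) = 9/113 ≈ 7.96%


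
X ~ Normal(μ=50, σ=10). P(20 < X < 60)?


z₁=(20-50)/10=-3.0, z₂=(60-50)/10=1.0
P = Φ(1.0) - Φ(-3.0) = 0.841345 - 0.001350 = 0.839995 ≈ 0.8400

P(20 < X < 60) ≈ 0.8400


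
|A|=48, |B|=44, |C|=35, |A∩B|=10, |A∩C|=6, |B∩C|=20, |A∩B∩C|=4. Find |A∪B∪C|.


|A∪B∪C| = 48+44+35-10-6-20+4 = 95

|A∪B∪C| = 95


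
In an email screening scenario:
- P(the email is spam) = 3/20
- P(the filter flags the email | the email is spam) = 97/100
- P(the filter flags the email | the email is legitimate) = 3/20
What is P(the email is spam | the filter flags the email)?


Using Bayes' theorem:
P(A|B) = P(B|A)·P(A) / P(B)

P(the filter flags the email) = 97/100 × 3/20 + 3/20 × 17/20
= 291/2000 + 51/400 = 273/1000

P(the email is spam|the filter flags the email) = (291/2000) / (273/1000) = 97/182

P(the email is spam|the filter flags the email) = 97/182 ≈ 53.30%


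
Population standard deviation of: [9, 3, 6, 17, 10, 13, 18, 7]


Mean = 83/8
  (9-83/8)²=121/64
  (3-83/8)²=3481/64
  (6-83/8)²=1225/64
  (17-83/8)²=2809/64
  (10-83/8)²=9/64
  (13-83/8)²=441/64
  (18-83/8)²=3721/64
  (7-83/8)²=729/64
Σ(x-μ)² = 1567/8
σ² = (1567/8)/8 = 1567/64

σ = √(1567/64) ≈ 4.9482


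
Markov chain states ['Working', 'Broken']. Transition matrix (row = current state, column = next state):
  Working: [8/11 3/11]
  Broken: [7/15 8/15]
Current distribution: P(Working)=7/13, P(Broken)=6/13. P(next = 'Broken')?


P(next=Broken) = Σᵢ P(now=i)×P(i→Broken)
= 7/13×3/11 + 6/13×8/15
= 21/143 + 16/65 = 281/715

P = 281/715 ≈ 0.3930


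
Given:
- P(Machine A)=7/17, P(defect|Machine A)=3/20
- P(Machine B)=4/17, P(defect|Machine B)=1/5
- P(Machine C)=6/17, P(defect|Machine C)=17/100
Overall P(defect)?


P(B) = Σ P(B|Aᵢ)×P(Aᵢ)
  3/20×7/17 = 21/340
  1/5×4/17 = 4/85
  17/100×6/17 = 3/50
Sum = 287/1700

P(defect) = 287/1700 ≈ 16.88%


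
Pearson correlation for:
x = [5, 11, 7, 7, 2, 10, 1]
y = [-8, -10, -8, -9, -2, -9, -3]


n=7, Σx=43, Σy=-49, Σxy=-366, Σx²=349, Σy²=403
r = (7×(-366) - 43×(-49))/√((7×349 - 43²)(7×403 - (-49)²))
= -455/√(594×420) = -455/√249480 ≈ -455/499.4797 ≈ -0.9109

r ≈ -0.9109


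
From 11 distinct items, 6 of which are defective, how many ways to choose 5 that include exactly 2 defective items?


Choose 2 of the 6 defective items and 3 of the other 5 items:
C(6,2)×C(5,3) = 15×10 = 150

150


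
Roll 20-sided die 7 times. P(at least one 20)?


P(no 20)^7 = (19/20)^7 = 893871739/1280000000
P(≥1) = 1 - 893871739/1280000000 = 386128261/1280000000

P = 386128261/1280000000 ≈ 30.17%


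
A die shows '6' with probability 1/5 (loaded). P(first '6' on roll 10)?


Geometric: P(X=10) = (1-p)^(k-1)×p = (4/5)^9×1/5 = 262144/9765625

P(X=10) = 262144/9765625 ≈ 2.68%


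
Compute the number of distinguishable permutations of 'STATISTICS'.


Letters: 10, freq: {'S': 3, 'T': 3, 'A': 1, 'I': 2, 'C': 1}
10!/(3!×3!×1!×2!×1!) = 3628800/72 = 50400

50400


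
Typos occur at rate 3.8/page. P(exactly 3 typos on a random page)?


Poisson(λ=3.8): P(X=3) = e^(-λ)×λ^k/k!
= e^(-3.8) × 3.8^3 / 3!
≈ 0.02237077186 × 54.872 / 6 ≈ 0.204588

P(X=3) ≈ 0.204588 ≈ 20.46%


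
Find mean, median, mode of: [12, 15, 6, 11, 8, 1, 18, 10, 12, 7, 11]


Sorted: [1, 6, 7, 8, 10, 11, 11, 12, 12, 15, 18]
Mean = 111/11
Median = 11
Freq: {12: 2, 15: 1, 6: 1, 11: 2, 8: 1, 1: 1, 18: 1, 10: 1, 7: 1}
Mode: [11, 12]

Mean=111/11, Median=11, Mode=[11, 12]


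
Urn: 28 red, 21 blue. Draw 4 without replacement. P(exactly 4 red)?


Hypergeometric: C(28,4)×C(21,0)/C(49,4)
= 20475×1/211876 = 2925/30268

P(X=4) = 2925/30268 ≈ 9.66%


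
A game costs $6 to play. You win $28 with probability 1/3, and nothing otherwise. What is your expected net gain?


E[gain] = (28-6)×1/3 + (-6)×2/3
= 22/3 - 4 = 10/3

Expected net gain = $10/3 ≈ $3.33


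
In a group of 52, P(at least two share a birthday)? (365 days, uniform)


P(all different) = Π(365-i)/365 for i=0..51
= 0.021995
P(match) = 1 - 0.021995 = 0.978005

P ≈ 0.9780 ≈ 97.80%


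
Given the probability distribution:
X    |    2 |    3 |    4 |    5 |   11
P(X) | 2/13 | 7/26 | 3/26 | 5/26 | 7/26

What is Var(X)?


E[X] = 11/2
E[X²] = 1099/26
Var(X) = E[X²] - (E[X])² = 1099/26 - 121/4 = 625/52

Var(X) = 625/52 ≈ 12.0192


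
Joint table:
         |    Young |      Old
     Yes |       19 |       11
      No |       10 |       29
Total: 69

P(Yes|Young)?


P(Yes|Young) = 19/(19+10) = 19/29

P = 19/29 ≈ 65.52%


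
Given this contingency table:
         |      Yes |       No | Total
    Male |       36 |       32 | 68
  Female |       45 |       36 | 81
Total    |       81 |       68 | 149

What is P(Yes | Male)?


P(Yes | Male) = 36/(36+32) = 36/68 = 9/17

P(Yes|Male) = 9/17 ≈ 52.94%


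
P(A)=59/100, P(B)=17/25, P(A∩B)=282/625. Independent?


P(A)×P(B) = 1003/2500
P(A∩B) = 282/625
Not equal → NOT independent

No, not independent


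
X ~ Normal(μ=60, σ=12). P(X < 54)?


z = (54-60)/12 = -0.5
P(Z < -0.5) = 0.3085

P(X < 54) ≈ 0.3085


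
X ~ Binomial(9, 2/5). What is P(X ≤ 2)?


P(X ≤ 2) = Σ P(X=i) for i=0..2
P(X=0) = 19683/1953125
P(X=1) = 118098/1953125
P(X=2) = 314928/1953125
Sum = 452709/1953125

P(X ≤ 2) = 452709/1953125 ≈ 23.18%


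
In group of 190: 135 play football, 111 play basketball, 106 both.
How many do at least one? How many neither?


|A∪B| = 135+111-106 = 140
Neither = 190-140 = 50

At least one: 140; Neither: 50


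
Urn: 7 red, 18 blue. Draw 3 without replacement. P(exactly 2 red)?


Hypergeometric: C(7,2)×C(18,1)/C(25,3)
= 21×18/2300 = 189/1150

P(X=2) = 189/1150 ≈ 16.43%


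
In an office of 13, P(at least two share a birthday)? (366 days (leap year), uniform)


P(all different) = Π(366-i)/366 for i=0..12
= 0.806071
P(match) = 1 - 0.806071 = 0.193929

P ≈ 0.1939 ≈ 19.39%


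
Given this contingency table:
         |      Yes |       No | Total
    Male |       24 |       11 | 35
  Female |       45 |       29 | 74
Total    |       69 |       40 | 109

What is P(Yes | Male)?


P(Yes | Male) = 24/(24+11) = 24/35

P(Yes|Male) = 24/35 ≈ 68.57%


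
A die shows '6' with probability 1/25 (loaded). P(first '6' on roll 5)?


Geometric: P(X=5) = (1-p)^(k-1)×p = (24/25)^4×1/25 = 331776/9765625

P(X=5) = 331776/9765625 ≈ 3.40%


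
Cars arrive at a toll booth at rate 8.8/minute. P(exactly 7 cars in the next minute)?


Poisson(λ=8.8): P(X=7) = e^(-λ)×λ^k/k!
= e^(-8.8) × 8.8^7 / 7!
≈ 0.0001507330751 × 4086755.9637 / 5040 ≈ 0.122224

P(X=7) ≈ 0.122224 ≈ 12.22%


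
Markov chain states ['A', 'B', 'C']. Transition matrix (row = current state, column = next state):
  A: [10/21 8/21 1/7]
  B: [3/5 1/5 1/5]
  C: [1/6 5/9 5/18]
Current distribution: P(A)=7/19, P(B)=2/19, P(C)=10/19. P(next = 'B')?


P(next=B) = Σᵢ P(now=i)×P(i→B)
= 7/19×8/21 + 2/19×1/5 + 10/19×5/9
= 8/57 + 2/95 + 50/171 = 388/855

P = 388/855 ≈ 0.4538


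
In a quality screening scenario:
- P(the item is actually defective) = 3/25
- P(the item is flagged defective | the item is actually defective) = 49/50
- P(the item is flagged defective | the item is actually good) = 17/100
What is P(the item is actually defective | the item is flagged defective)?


Using Bayes' theorem:
P(A|B) = P(B|A)·P(A) / P(B)

P(the item is flagged defective) = 49/50 × 3/25 + 17/100 × 22/25
= 147/1250 + 187/1250 = 167/625

P(the item is actually defective|the item is flagged defective) = (147/1250) / (167/625) = 147/334

P(the item is actually defective|the item is flagged defective) = 147/334 ≈ 44.01%


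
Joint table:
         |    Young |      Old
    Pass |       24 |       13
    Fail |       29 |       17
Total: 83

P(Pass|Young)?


P(Pass|Young) = 24/(24+29) = 24/53

P = 24/53 ≈ 45.28%


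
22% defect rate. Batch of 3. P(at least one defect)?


P(all good) = (39/50)^3 = 59319/125000
P(≥1 defect) = 65681/125000

P = 65681/125000 ≈ 52.54%


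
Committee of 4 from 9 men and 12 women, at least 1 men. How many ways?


Count by #men:
  1M,3W: C(9,1)×C(12,3)=1980
  2M,2W: C(9,2)×C(12,2)=2376
  3M,1W: C(9,3)×C(12,1)=1008
  4M,0W: C(9,4)×C(12,0)=126
Total = 5490

5490


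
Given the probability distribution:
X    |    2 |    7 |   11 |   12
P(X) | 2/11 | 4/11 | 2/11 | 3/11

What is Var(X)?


E[X] = 90/11
E[X²] = 878/11
Var(X) = E[X²] - (E[X])² = 878/11 - 8100/121 = 1558/121

Var(X) = 1558/121 ≈ 12.8760


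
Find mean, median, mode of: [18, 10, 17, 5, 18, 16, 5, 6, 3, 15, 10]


Sorted: [3, 5, 5, 6, 10, 10, 15, 16, 17, 18, 18]
Mean = 123/11
Median = 10
Freq: {18: 2, 10: 2, 17: 1, 5: 2, 16: 1, 6: 1, 3: 1, 15: 1}
Mode: [5, 10, 18]

Mean=123/11, Median=10, Mode=[5, 10, 18]


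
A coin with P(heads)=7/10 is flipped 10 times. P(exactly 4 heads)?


Binomial: P(X=4) = C(10,4)×p^4×(1-p)^6
= 210 × 2401/10000 × 729/1000000 = 36756909/1000000000

P(X=4) = 36756909/1000000000 ≈ 3.68%


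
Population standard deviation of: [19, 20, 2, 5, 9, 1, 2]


Mean = 58/7
  (19-58/7)²=5625/49
  (20-58/7)²=6724/49
  (2-58/7)²=1936/49
  (5-58/7)²=529/49
  (9-58/7)²=25/49
  (1-58/7)²=2601/49
  (2-58/7)²=1936/49
Σ(x-μ)² = 2768/7
σ² = (2768/7)/7 = 2768/49

σ = √(2768/49) ≈ 7.5160


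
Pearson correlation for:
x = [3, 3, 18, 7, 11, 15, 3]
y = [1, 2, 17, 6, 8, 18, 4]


n=7, Σx=60, Σy=56, Σxy=727, Σx²=746, Σy²=734
r = (7×727 - 60×56)/√((7×746 - 60²)(7×734 - 56²))
= 1729/√(1622×2002) = 1729/√3247244 ≈ 1729/1802.0111 ≈ 0.9595

r ≈ 0.9595


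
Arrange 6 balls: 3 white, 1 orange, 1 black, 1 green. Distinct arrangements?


6!/(3!×1!×1!×1!) = 120

120


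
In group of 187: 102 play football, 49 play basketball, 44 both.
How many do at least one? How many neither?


|A∪B| = 102+49-44 = 107
Neither = 187-107 = 80

At least one: 107; Neither: 80


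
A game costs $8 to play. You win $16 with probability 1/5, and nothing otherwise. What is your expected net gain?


E[gain] = (16-8)×1/5 + (-8)×4/5
= 8/5 - 32/5 = -24/5

Expected net gain = $-24/5 ≈ $-4.80


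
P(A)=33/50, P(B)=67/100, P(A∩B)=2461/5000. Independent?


P(A)×P(B) = 2211/5000
P(A∩B) = 2461/5000
Not equal → NOT independent

No, not independent


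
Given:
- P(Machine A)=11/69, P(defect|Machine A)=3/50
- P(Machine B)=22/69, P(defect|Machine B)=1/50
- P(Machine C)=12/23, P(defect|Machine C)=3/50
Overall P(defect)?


P(B) = Σ P(B|Aᵢ)×P(Aᵢ)
  3/50×11/69 = 11/1150
  1/50×22/69 = 11/1725
  3/50×12/23 = 18/575
Sum = 163/3450

P(defect) = 163/3450 ≈ 4.72%


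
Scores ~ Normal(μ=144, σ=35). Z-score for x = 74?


z = (x - μ)/σ = (74 - 144)/35 = -2.0

z = -2.0


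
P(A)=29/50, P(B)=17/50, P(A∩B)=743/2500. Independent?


P(A)×P(B) = 493/2500
P(A∩B) = 743/2500
Not equal → NOT independent

No, not independent


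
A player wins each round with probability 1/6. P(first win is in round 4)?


Geometric: P(X=4) = (1-p)^(k-1)×p = (5/6)^3×1/6 = 125/1296

P(X=4) = 125/1296 ≈ 9.65%


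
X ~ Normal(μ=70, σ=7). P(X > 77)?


z = (77-70)/7 = 1.0
P(X > 77) = 1 - P(Z ≤ 1.0) = 1 - 0.8413 = 0.1587

P(X > 77) ≈ 0.1587


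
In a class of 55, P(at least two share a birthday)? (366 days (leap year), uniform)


P(all different) = Π(366-i)/366 for i=0..54
= 0.013909
P(match) = 1 - 0.013909 = 0.986091

P ≈ 0.9861 ≈ 98.61%


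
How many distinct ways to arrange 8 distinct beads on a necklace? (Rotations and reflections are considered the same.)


Free circular arrangements: rotations and reflections both identified.
(n-1)!/2 = 7!/2 = 5040/2 = 2520

2520


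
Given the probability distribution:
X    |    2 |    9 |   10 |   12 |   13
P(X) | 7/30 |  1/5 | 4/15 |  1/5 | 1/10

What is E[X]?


E[X] = Σ x·P(X=x)
= (2)×(7/30) + (9)×(1/5) + (10)×(4/15) + (12)×(1/5) + (13)×(1/10)
= 259/30

E[X] = 259/30


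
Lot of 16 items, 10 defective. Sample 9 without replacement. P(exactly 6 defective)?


Hypergeometric: C(10,6)×C(6,3)/C(16,9)
= 210×20/11440 = 105/286

P(X=6) = 105/286 ≈ 36.71%


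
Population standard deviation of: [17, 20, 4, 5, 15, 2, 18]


Mean = 81/7
  (17-81/7)²=1444/49
  (20-81/7)²=3481/49
  (4-81/7)²=2809/49
  (5-81/7)²=2116/49
  (15-81/7)²=576/49
  (2-81/7)²=4489/49
  (18-81/7)²=2025/49
Σ(x-μ)² = 2420/7
σ² = (2420/7)/7 = 2420/49

σ = √(2420/49) ≈ 7.0276


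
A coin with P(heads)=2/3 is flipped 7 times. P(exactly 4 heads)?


Binomial: P(X=4) = C(7,4)×p^4×(1-p)^3
= 35 × 16/81 × 1/27 = 560/2187

P(X=4) = 560/2187 ≈ 25.61%


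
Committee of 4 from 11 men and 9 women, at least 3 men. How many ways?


Count by #men:
  3M,1W: C(11,3)×C(9,1)=1485
  4M,0W: C(11,4)×C(9,0)=330
Total = 1815

1815


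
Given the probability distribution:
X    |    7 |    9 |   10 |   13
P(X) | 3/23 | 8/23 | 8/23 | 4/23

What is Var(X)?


E[X] = 225/23
E[X²] = 2271/23
Var(X) = E[X²] - (E[X])² = 2271/23 - 50625/529 = 1608/529

Var(X) = 1608/529 ≈ 3.0397


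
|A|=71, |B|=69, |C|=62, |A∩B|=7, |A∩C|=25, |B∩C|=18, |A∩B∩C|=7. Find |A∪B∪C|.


|A∪B∪C| = 71+69+62-7-25-18+7 = 159

|A∪B∪C| = 159


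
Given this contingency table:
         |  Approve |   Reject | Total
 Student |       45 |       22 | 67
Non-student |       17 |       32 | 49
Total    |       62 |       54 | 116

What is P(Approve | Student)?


P(Approve | Student) = 45/(45+22) = 45/67

P(Approve|Student) = 45/67 ≈ 67.16%


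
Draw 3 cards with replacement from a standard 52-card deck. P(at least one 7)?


P(not a 7) = 48/52 = 12/13
P(none in 3 draws) = (12/13)^3 = 1728/2197
P(≥1 7) = 1 - 1728/2197 = 469/2197

P = 469/2197 ≈ 21.35%


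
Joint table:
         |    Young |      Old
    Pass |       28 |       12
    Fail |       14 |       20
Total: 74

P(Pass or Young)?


P(Pass∨Young) = P(Pass) + P(Young) - P(Pass∧Young)
= (40 + 42 - 28)/74 = 54/74 = 27/37

P = 27/37 ≈ 72.97%


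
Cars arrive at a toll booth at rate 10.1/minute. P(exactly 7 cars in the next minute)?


Poisson(λ=10.1): P(X=7) = e^(-λ)×λ^k/k!
= e^(-10.1) × 10.1^7 / 7!
≈ 4.107955523e-05 × 10721353.5211 / 5040 ≈ 0.087387

P(X=7) ≈ 0.087387 ≈ 8.74%


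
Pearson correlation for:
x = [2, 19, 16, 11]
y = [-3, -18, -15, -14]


n=4, Σx=48, Σy=-50, Σxy=-742, Σx²=742, Σy²=754
r = (4×(-742) - 48×(-50))/√((4×742 - 48²)(4×754 - (-50)²))
= -568/√(664×516) = -568/√342624 ≈ -568/585.3409 ≈ -0.9704

r ≈ -0.9704


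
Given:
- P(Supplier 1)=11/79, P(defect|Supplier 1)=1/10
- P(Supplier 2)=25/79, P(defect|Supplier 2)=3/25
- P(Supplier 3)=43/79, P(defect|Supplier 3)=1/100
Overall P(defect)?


P(B) = Σ P(B|Aᵢ)×P(Aᵢ)
  1/10×11/79 = 11/790
  3/25×25/79 = 3/79
  1/100×43/79 = 43/7900
Sum = 453/7900

P(defect) = 453/7900 ≈ 5.73%


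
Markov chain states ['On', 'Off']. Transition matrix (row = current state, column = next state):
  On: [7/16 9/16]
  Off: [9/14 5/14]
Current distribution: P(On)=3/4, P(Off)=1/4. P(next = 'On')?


P(next=On) = Σᵢ P(now=i)×P(i→On)
= 3/4×7/16 + 1/4×9/14
= 21/64 + 9/56 = 219/448

P = 219/448 ≈ 0.4888


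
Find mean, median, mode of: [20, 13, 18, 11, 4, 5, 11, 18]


Sorted: [4, 5, 11, 11, 13, 18, 18, 20]
Mean = 100/8 = 25/2
Median = 12
Freq: {20: 1, 13: 1, 18: 2, 11: 2, 4: 1, 5: 1}
Mode: [11, 18]

Mean=25/2, Median=12, Mode=[11, 18]


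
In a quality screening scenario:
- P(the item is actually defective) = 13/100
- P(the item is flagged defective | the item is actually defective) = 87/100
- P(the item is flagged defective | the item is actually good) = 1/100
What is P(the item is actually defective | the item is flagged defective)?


Using Bayes' theorem:
P(A|B) = P(B|A)·P(A) / P(B)

P(the item is flagged defective) = 87/100 × 13/100 + 1/100 × 87/100
= 1131/10000 + 87/10000 = 609/5000

P(the item is actually defective|the item is flagged defective) = (1131/10000) / (609/5000) = 13/14

P(the item is actually defective|the item is flagged defective) = 13/14 ≈ 92.86%


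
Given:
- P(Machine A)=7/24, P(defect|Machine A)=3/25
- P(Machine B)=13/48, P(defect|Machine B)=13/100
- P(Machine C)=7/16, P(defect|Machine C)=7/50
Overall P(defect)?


P(B) = Σ P(B|Aᵢ)×P(Aᵢ)
  3/25×7/24 = 7/200
  13/100×13/48 = 169/4800
  7/50×7/16 = 49/800
Sum = 631/4800

P(defect) = 631/4800 ≈ 13.15%


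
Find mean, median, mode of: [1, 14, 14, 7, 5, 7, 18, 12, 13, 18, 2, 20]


Sorted: [1, 2, 5, 7, 7, 12, 13, 14, 14, 18, 18, 20]
Mean = 131/12
Median = 25/2
Freq: {1: 1, 14: 2, 7: 2, 5: 1, 18: 2, 12: 1, 13: 1, 2: 1, 20: 1}
Mode: [7, 14, 18]

Mean=131/12, Median=25/2, Mode=[7, 14, 18]


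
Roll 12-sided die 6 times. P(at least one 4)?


P(no 4)^6 = (11/12)^6 = 1771561/2985984
P(≥1) = 1 - 1771561/2985984 = 1214423/2985984

P = 1214423/2985984 ≈ 40.67%


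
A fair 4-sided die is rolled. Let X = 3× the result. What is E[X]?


E[die] = (1+4)/2 = 5/2
E[X] = 3 × 5/2 = 15/2

E[X] = 15/2


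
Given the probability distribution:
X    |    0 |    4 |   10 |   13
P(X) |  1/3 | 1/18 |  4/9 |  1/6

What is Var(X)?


E[X] = 41/6
E[X²] = 147/2
Var(X) = E[X²] - (E[X])² = 147/2 - 1681/36 = 965/36

Var(X) = 965/36 ≈ 26.8056


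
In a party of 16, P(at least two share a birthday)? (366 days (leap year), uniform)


P(all different) = Π(366-i)/366 for i=0..15
= 0.717059
P(match) = 1 - 0.717059 = 0.282941

P ≈ 0.2829 ≈ 28.29%


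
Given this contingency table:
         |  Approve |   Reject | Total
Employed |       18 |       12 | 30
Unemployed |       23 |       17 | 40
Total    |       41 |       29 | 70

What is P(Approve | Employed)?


P(Approve | Employed) = 18/(18+12) = 18/30 = 3/5

P(Approve|Employed) = 3/5 ≈ 60.00%


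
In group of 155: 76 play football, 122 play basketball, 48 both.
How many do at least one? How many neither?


|A∪B| = 76+122-48 = 150
Neither = 155-150 = 5

At least one: 150; Neither: 5


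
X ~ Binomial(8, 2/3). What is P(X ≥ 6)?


P(X ≥ 6) = Σ P(X=i) for i=6..8
P(X=6) = 1792/6561
P(X=7) = 1024/6561
P(X=8) = 256/6561
Sum = 1024/2187

P(X ≥ 6) = 1024/2187 ≈ 46.82%


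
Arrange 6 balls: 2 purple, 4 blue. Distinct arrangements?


6!/(2!×4!) = 15

15


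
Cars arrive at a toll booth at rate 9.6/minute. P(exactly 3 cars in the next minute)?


Poisson(λ=9.6): P(X=3) = e^(-λ)×λ^k/k!
= e^(-9.6) × 9.6^3 / 3!
≈ 6.772873649e-05 × 884.736 / 6 ≈ 0.009987

P(X=3) ≈ 0.009987 ≈ 1.00%


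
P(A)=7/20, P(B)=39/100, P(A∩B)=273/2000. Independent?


P(A)×P(B) = 273/2000
P(A∩B) = 273/2000
Equal ✓ → Independent

Yes, independent


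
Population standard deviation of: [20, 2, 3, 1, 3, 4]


Mean = 33/6 = 11/2
  (20-11/2)²=841/4
  (2-11/2)²=49/4
  (3-11/2)²=25/4
  (1-11/2)²=81/4
  (3-11/2)²=25/4
  (4-11/2)²=9/4
Σ(x-μ)² = 515/2
σ² = (515/2)/6 = 515/12

σ = √(515/12) ≈ 6.5511


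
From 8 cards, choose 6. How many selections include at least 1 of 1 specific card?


Complement: C(8,6) - C(7,6) = 28 - 7 = 21

21


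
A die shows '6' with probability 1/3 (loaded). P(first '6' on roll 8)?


Geometric: P(X=8) = (1-p)^(k-1)×p = (2/3)^7×1/3 = 128/6561

P(X=8) = 128/6561 ≈ 1.95%


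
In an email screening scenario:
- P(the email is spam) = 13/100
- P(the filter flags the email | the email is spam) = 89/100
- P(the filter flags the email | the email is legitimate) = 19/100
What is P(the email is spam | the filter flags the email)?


Using Bayes' theorem:
P(A|B) = P(B|A)·P(A) / P(B)

P(the filter flags the email) = 89/100 × 13/100 + 19/100 × 87/100
= 1157/10000 + 1653/10000 = 281/1000

P(the email is spam|the filter flags the email) = (1157/10000) / (281/1000) = 1157/2810

P(the email is spam|the filter flags the email) = 1157/2810 ≈ 41.17%


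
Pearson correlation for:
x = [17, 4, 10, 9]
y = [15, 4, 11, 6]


n=4, Σx=40, Σy=36, Σxy=435, Σx²=486, Σy²=398
r = (4×435 - 40×36)/√((4×486 - 40²)(4×398 - 36²))
= 300/√(344×296) = 300/√101824 ≈ 300/319.0987 ≈ 0.9401

r ≈ 0.9401


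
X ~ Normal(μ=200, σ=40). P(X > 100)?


z = (100-200)/40 = -2.5
P(X > 100) = 1 - P(Z ≤ -2.5) = 1 - 0.0062 = 0.9938

P(X > 100) ≈ 0.9938


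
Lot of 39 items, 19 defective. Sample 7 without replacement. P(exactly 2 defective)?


Hypergeometric: C(19,2)×C(20,5)/C(39,7)
= 171×15504/15380937 = 912/5291

P(X=2) = 912/5291 ≈ 17.24%


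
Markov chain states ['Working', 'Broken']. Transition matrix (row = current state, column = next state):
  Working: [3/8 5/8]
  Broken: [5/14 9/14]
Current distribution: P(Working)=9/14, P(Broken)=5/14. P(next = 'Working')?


P(next=Working) = Σᵢ P(now=i)×P(i→Working)
= 9/14×3/8 + 5/14×5/14
= 27/112 + 25/196 = 289/784

P = 289/784 ≈ 0.3686


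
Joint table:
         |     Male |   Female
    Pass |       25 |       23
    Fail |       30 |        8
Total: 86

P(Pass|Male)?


P(Pass|Male) = 25/(25+30) = 25/55 = 5/11

P = 5/11 ≈ 45.45%


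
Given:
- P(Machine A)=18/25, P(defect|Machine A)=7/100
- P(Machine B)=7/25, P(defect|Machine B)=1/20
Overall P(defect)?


P(B) = Σ P(B|Aᵢ)×P(Aᵢ)
  7/100×18/25 = 63/1250
  1/20×7/25 = 7/500
Sum = 161/2500

P(defect) = 161/2500 ≈ 6.44%


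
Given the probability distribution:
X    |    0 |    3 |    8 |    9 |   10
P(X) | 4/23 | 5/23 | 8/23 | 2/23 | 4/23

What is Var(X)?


E[X] = 137/23
E[X²] = 1119/23
Var(X) = E[X²] - (E[X])² = 1119/23 - 18769/529 = 6968/529

Var(X) = 6968/529 ≈ 13.1720


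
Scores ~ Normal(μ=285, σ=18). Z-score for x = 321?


z = (x - μ)/σ = (321 - 285)/18 = 2.0

z = 2.0


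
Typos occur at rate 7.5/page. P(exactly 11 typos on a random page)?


Poisson(λ=7.5): P(X=11) = e^(-λ)×λ^k/k!
= e^(-7.5) × 7.5^11 / 11!
≈ 0.0005530843701 × 4223513603.21 / 39916800 ≈ 0.058521

P(X=11) ≈ 0.058521 ≈ 5.85%


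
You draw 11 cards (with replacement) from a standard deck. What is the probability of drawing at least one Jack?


P(not a Jack) = 48/52 = 12/13
P(none in 11 draws) = (12/13)^11 = 743008370688/1792160394037
P(≥1 Jack) = 1 - 743008370688/1792160394037 = 1049152023349/1792160394037

P = 1049152023349/1792160394037 ≈ 58.54%


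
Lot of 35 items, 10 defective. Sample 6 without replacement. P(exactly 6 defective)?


Hypergeometric: C(10,6)×C(25,0)/C(35,6)
= 210×1/1623160 = 3/23188

P(X=6) = 3/23188 ≈ 0.01%


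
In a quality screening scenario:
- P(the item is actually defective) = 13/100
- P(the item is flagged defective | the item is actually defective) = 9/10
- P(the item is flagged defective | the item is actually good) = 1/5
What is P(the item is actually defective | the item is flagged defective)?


Using Bayes' theorem:
P(A|B) = P(B|A)·P(A) / P(B)

P(the item is flagged defective) = 9/10 × 13/100 + 1/5 × 87/100
= 117/1000 + 87/500 = 291/1000

P(the item is actually defective|the item is flagged defective) = (117/1000) / (291/1000) = 39/97

P(the item is actually defective|the item is flagged defective) = 39/97 ≈ 40.21%


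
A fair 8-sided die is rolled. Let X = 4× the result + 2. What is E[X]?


E[die] = (1+8)/2 = 9/2
E[X] = 4×9/2 + 2 = 20

E[X] = 20


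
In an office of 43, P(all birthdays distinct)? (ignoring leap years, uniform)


P(all different) = Π(365-i)/365 for i=0..42
= (365/365)×(364/365)×...×(323/365)
= 0.076077

P ≈ 0.0761 ≈ 7.61%


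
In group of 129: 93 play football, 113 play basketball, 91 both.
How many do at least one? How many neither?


|A∪B| = 93+113-91 = 115
Neither = 129-115 = 14

At least one: 115; Neither: 14


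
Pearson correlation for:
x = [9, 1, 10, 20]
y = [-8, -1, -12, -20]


n=4, Σx=40, Σy=-41, Σxy=-593, Σx²=582, Σy²=609
r = (4×(-593) - 40×(-41))/√((4×582 - 40²)(4×609 - (-41)²))
= -732/√(728×755) = -732/√549640 ≈ -732/741.3771 ≈ -0.9874

r ≈ -0.9874


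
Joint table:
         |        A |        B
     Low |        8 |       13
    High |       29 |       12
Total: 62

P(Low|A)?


P(Low|A) = 8/(8+29) = 8/37

P = 8/37 ≈ 21.62%


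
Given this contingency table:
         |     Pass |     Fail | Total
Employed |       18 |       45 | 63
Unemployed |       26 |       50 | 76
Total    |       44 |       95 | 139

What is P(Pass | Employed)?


P(Pass | Employed) = 18/(18+45) = 18/63 = 2/7

P(Pass|Employed) = 2/7 ≈ 28.57%


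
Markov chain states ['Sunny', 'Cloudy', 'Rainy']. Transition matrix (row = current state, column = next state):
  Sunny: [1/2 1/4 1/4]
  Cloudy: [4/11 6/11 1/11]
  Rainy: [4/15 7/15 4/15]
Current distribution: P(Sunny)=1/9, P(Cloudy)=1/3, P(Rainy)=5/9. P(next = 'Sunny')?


P(next=Sunny) = Σᵢ P(now=i)×P(i→Sunny)
= 1/9×1/2 + 1/3×4/11 + 5/9×4/15
= 1/18 + 4/33 + 4/27 = 193/594

P = 193/594 ≈ 0.3249


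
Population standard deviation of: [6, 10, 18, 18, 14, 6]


Mean = 72/6 = 12
  (6-12)²=36
  (10-12)²=4
  (18-12)²=36
  (18-12)²=36
  (14-12)²=4
  (6-12)²=36
Σ(x-μ)² = 152
σ² = 152/6 = 76/3

σ = √(76/3) ≈ 5.0332


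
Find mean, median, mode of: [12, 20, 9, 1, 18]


Sorted: [1, 9, 12, 18, 20]
Mean = 60/5 = 12
Median = 12
Freq: {12: 1, 20: 1, 9: 1, 1: 1, 18: 1}
Mode: No mode

Mean=12, Median=12, Mode=No mode


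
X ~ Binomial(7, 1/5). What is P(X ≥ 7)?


P(X ≥ 7) = Σ P(X=i) for i=7..7
P(X=7) = 1/78125
Sum = 1/78125

P(X ≥ 7) = 1/78125 ≈ 0.00%


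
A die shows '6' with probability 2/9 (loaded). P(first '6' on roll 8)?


Geometric: P(X=8) = (1-p)^(k-1)×p = (7/9)^7×2/9 = 1647086/43046721

P(X=8) = 1647086/43046721 ≈ 3.83%


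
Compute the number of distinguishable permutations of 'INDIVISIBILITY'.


Letters: 14, freq: {'I': 6, 'N': 1, 'D': 1, 'V': 1, 'S': 1, 'B': 1, 'L': 1, 'T': 1, 'Y': 1}
14!/(6!×1!×1!×1!×1!×1!×1!×1!×1!) = 87178291200/720 = 121080960

121080960


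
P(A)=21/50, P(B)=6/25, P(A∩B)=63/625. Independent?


P(A)×P(B) = 63/625
P(A∩B) = 63/625
Equal ✓ → Independent

Yes, independent


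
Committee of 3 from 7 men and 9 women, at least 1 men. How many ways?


Count by #men:
  1M,2W: C(7,1)×C(9,2)=252
  2M,1W: C(7,2)×C(9,1)=189
  3M,0W: C(7,3)×C(9,0)=35
Total = 476

476


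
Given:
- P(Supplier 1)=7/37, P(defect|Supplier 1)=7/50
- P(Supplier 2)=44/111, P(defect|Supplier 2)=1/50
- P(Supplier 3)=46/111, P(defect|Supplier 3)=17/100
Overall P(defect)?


P(B) = Σ P(B|Aᵢ)×P(Aᵢ)
  7/50×7/37 = 49/1850
  1/50×44/111 = 22/2775
  17/100×46/111 = 391/5550
Sum = 97/925

P(defect) = 97/925 ≈ 10.49%


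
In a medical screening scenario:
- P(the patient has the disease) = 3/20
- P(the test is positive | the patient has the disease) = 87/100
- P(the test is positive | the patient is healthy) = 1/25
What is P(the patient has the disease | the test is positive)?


Using Bayes' theorem:
P(A|B) = P(B|A)·P(A) / P(B)

P(the test is positive) = 87/100 × 3/20 + 1/25 × 17/20
= 261/2000 + 17/500 = 329/2000

P(the patient has the disease|the test is positive) = (261/2000) / (329/2000) = 261/329

P(the patient has the disease|the test is positive) = 261/329 ≈ 79.33%


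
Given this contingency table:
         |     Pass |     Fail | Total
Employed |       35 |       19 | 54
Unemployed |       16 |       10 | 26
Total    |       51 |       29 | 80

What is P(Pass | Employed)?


P(Pass | Employed) = 35/(35+19) = 35/54

P(Pass|Employed) = 35/54 ≈ 64.81%


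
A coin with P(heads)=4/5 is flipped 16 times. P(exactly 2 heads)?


Binomial: P(X=2) = C(16,2)×p^2×(1-p)^14
= 120 × 16/25 × 1/6103515625 = 384/30517578125

P(X=2) = 384/30517578125 ≈ 0.00%


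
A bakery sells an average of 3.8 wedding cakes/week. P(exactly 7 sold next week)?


Poisson(λ=3.8): P(X=7) = e^(-λ)×λ^k/k!
= e^(-3.8) × 3.8^7 / 7!
≈ 0.02237077186 × 11441.5582592 / 5040 ≈ 0.050785

P(X=7) ≈ 0.050785 ≈ 5.08%
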